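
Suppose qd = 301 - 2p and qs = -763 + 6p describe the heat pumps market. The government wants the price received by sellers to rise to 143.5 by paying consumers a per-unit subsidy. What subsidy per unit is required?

Required subsidy s = 42 per unit

At a seller price of 143.5, quantity supplied is -763 + 6·143.5 = 98.
Buyers absorb 98 only when they pay pb with 301 − 2·pb = 98, i.e. pb = 101.5.
s = ps − pb = 143.5 − 101.5 = 42.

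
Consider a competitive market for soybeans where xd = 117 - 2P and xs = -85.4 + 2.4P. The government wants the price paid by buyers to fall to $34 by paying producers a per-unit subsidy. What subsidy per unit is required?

At a buyer price of 34, quantity demanded is 117 − 2·34 = 49.
Sellers supply 49 only when they receive Ps with -85.4 + 2.4·Ps = 49, i.e. Ps = 56.
s = Ps − Pb = 56 − 34 = 22.

Required subsidy s = $22 per unit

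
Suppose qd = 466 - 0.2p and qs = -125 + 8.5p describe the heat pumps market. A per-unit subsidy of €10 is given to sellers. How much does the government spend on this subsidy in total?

Pre-subsidy: 466 - 0.2p = -125 + 8.5p gives p* = 1970/29, q* = 13120/29.
With the subsidy, sellers receive ps = pb + 10 for each unit, where pb is the price buyers pay.
Supply in terms of pb becomes qs = -125 + 8.5(pb + 10) = -40 + 8.5pb. Setting this equal to demand: 466 - 0.2pb = -40 + 8.5pb, so pb = 5060/87.
Sellers receive ps = 5060/87 + 10 = 5930/87; q' = 466 − 0.2·(5060/87) = 39530/87.
Government outlay = subsidy × quantity = 10 × 39530/87 = 395300/87.

Government cost = 395300/87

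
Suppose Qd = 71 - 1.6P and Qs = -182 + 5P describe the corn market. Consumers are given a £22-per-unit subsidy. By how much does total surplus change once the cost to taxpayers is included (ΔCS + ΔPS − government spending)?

Net change in total surplus = -880/3

Pre-subsidy: 71 - 1.6P = -182 + 5P gives P* = 115/3, Q* = 29/3.
With the rebate, buyers effectively pay Pb = Ps − 22, where Ps is the price sellers receive.
Demand in terms of Ps becomes Qd = 71 − 1.6(Ps − 22) = 106.2 - 1.6Ps. Setting this equal to supply: 106.2 - 1.6Ps = -182 + 5Ps, so Ps = 131/3.
Buyers pay Pb = 131/3 − 22 = 65/3; Q' = -182 + 5·(131/3) = 109/3.
ΔCS = ½(29/3 + 109/3)(115/3 − 65/3) = 1150/3; ΔPS = ½(29/3 + 109/3)(131/3 − 115/3) = 368/3.
Government spending = 22 × 109/3 = 2398/3.
Net change = 1150/3 + 368/3 − 2398/3 = -880/3. The loss equals the DWL triangle ½·22·80/3.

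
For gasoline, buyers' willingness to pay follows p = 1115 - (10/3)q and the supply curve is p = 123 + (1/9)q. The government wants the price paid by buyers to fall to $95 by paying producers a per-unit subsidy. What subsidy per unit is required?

At a buyer price of 95, quantity demanded is 334.5 − 0.3·95 = 306.
Sellers supply 306 only when they receive ps = 123 + (1/9)·306 = 157.
s = ps − pb = 157 − 95 = 62.

Required subsidy s = $62 per unit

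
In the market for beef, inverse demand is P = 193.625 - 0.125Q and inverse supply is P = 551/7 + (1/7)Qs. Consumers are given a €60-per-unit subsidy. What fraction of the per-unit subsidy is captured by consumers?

Consumer share = 7/15

Pre-subsidy: 193.625 - 0.125Q = 551/7 + (1/7)Q gives Q* = 429 and P* = 140.
With the rebate, buyers effectively pay Pb = Ps − 60, where Ps is the price sellers receive.
On the curves, Pb = 193.625 - 0.125Q and Ps = 551/7 + (1/7)Q; the wedge Ps − Pb = 60 gives 551/7 + (1/7)Q − (193.625 - 0.125Q) = 60, so Q' = 653.
Then Pb = 193.625 − 0.125·653 = 112 and Ps = 551/7 + (1/7)·653 = 172.
Buyers' price falls by P* − Pb = 140 − 112 = 28; sellers' price rises by Ps − P* = 172 − 140 = 32.
So consumers capture 28/60 = 7/15 of each unit of subsidy.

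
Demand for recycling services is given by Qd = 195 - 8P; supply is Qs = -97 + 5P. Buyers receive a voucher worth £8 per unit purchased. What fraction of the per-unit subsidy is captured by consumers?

Consumer share = 5/13

Pre-subsidy: 195 - 8P = -97 + 5P gives P* = 292/13, Q* = 199/13.
With the rebate, buyers effectively pay Pb = Ps − 8, where Ps is the price sellers receive.
Demand in terms of Ps becomes Qd = 195 − 8(Ps − 8) = 259 - 8Ps. Setting this equal to supply: 259 - 8Ps = -97 + 5Ps, so Ps = 356/13.
Buyers pay Pb = 356/13 − 8 = 252/13; Q' = -97 + 5·(356/13) = 519/13.
Buyers' price falls by P* − Pb = 292/13 − 252/13 = 40/13; sellers' price rises by Ps − P* = 356/13 − 292/13 = 64/13.
So consumers capture (40/13)/8 = 5/13 of each unit of subsidy.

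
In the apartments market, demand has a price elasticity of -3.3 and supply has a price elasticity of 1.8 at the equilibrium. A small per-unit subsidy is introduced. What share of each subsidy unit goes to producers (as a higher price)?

Producer share = 11/17

For a small subsidy around the equilibrium, the benefit split depends on the relative slopes, which at a point are proportional to the elasticities.
Buyer share = εs/(εs + |εd|) = 1.8/(1.8 + 3.3) = 6/17; seller share = |εd|/(εs + |εd|) = 11/17.
So producers capture 11/17 of the subsidy.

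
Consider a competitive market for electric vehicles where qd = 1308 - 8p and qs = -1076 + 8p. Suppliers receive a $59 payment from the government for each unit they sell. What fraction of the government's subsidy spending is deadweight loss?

DWL / government spending = 59/176

Pre-subsidy: 1308 - 8p = -1076 + 8p gives p* = 149, q* = 116.
With the subsidy, sellers receive ps = pb + 59 for each unit, where pb is the price buyers pay.
Supply in terms of pb becomes qs = -1076 + 8(pb + 59) = -604 + 8pb. Setting this equal to demand: 1308 - 8pb = -604 + 8pb, so pb = 119.5.
Sellers receive ps = 119.5 + 59 = 178.5; q' = 1308 − 8·119.5 = 352.
ΔCS = ½(116 + 352)(149 − 119.5) = 6903; ΔPS = ½(116 + 352)(178.5 − 149) = 6903.
Government spending = 59 × 352 = 20768.
DWL = ½ × 59 × (352 − 116) = 6962; fraction = 6962 / 20768 = 59/176.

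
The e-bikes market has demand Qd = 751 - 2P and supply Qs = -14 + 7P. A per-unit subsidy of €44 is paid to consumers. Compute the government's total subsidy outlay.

Government cost = 257180/9

Pre-subsidy: 751 - 2P = -14 + 7P gives P* = 85, Q* = 581.
With the rebate, buyers effectively pay Pb = Ps − 44, where Ps is the price sellers receive.
Demand in terms of Ps becomes Qd = 751 − 2(Ps − 44) = 839 - 2Ps. Setting this equal to supply: 839 - 2Ps = -14 + 7Ps, so Ps = 853/9.
Buyers pay Pb = 853/9 − 44 = 457/9; Q' = -14 + 7·(853/9) = 5845/9.
Government outlay = subsidy × quantity = 44 × 5845/9 = 257180/9.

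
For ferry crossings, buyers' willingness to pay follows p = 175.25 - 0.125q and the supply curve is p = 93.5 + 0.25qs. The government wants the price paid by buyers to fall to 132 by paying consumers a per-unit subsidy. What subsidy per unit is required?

At a buyer price of 132, quantity demanded is 1402 − 8·132 = 346.
Sellers supply 346 only when they receive ps = 93.5 + 0.25·346 = 180.
s = ps − pb = 180 − 132 = 48.

Required subsidy s = 48 per unit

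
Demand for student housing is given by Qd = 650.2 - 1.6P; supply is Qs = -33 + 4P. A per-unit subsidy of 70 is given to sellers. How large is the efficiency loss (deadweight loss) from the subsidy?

Pre-subsidy: 650.2 - 1.6P = -33 + 4P gives P* = 122, Q* = 455.
With the subsidy, sellers receive Ps = Pb + 70 for each unit, where Pb is the price buyers pay.
Supply in terms of Pb becomes Qs = -33 + 4(Pb + 70) = 247 + 4Pb. Setting this equal to demand: 650.2 - 1.6Pb = 247 + 4Pb, so Pb = 72.
Sellers receive Ps = 72 + 70 = 142; Q' = 650.2 − 1.6·72 = 535.
The subsidy expands output by 535 − 455 = 80 past the efficient level; on those units the gap between marginal cost and willingness to pay runs from 0 up to 70.
DWL = ½ × 70 × 80 = 2800.

Deadweight loss = 2800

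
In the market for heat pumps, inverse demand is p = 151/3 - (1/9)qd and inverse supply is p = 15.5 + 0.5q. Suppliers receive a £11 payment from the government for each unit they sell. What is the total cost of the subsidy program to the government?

Government cost = £825

Pre-subsidy: 151/3 - (1/9)q = 15.5 + 0.5q gives q* = 57 and p* = 44.
With the subsidy, sellers receive ps = pb + 11 for each unit, where pb is the price buyers pay.
On the curves, pb = 151/3 - (1/9)q and ps = 15.5 + 0.5q; the wedge ps − pb = 11 gives 15.5 + 0.5q − (151/3 - (1/9)q) = 11, so q' = 75.
Then pb = 151/3 − (1/9)·75 = 42 and ps = 15.5 + 0.5·75 = 53.
Government outlay = subsidy × quantity = 11 × 75 = 825.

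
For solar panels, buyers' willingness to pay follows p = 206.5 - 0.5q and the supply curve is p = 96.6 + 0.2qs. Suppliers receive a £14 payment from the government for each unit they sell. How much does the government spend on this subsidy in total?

Pre-subsidy: 206.5 - 0.5q = 96.6 + 0.2q gives q* = 157 and p* = 128.
With the subsidy, sellers receive ps = pb + 14 for each unit, where pb is the price buyers pay.
On the curves, pb = 206.5 - 0.5q and ps = 96.6 + 0.2q; the wedge ps − pb = 14 gives 96.6 + 0.2q − (206.5 - 0.5q) = 14, so q' = 177.
Then pb = 206.5 − 0.5·177 = 118 and ps = 96.6 + 0.2·177 = 132.
Government outlay = subsidy × quantity = 14 × 177 = 2478.

Government cost = £2478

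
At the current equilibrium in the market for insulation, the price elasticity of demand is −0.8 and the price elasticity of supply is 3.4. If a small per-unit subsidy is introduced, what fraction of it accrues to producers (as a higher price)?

For a small subsidy around the equilibrium, the benefit split depends on the relative slopes, which at a point are proportional to the elasticities.
Buyer share = εs/(εs + |εd|) = 3.4/(3.4 + 0.8) = 17/21; seller share = |εd|/(εs + |εd|) = 4/21.
So producers capture 4/21 of the subsidy.

Producer share = 4/21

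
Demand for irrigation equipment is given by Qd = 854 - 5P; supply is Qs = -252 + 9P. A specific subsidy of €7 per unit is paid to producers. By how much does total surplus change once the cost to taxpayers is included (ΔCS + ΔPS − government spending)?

Pre-subsidy: 854 - 5P = -252 + 9P gives P* = 79, Q* = 459.
With the subsidy, sellers receive Ps = Pb + 7 for each unit, where Pb is the price buyers pay.
Supply in terms of Pb becomes Qs = -252 + 9(Pb + 7) = -189 + 9Pb. Setting this equal to demand: 854 - 5Pb = -189 + 9Pb, so Pb = 74.5.
Sellers receive Ps = 74.5 + 7 = 81.5; Q' = 854 − 5·74.5 = 481.5.
ΔCS = ½(459 + 481.5)(79 − 74.5) = 2116.125; ΔPS = ½(459 + 481.5)(81.5 − 79) = 1175.625.
Government spending = 7 × 481.5 = 3370.5.
Net change = 2116.125 + 1175.625 − 3370.5 = -78.75. The loss equals the DWL triangle ½·7·22.5.

Net change in total surplus = -€78.75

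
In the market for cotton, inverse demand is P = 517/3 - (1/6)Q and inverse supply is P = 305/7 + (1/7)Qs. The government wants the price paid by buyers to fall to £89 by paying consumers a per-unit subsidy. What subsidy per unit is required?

At a buyer price of 89, quantity demanded is 1034 − 6·89 = 500.
Sellers supply 500 only when they receive Ps = 305/7 + (1/7)·500 = 115.
s = Ps − Pb = 115 − 89 = 26.

Required subsidy s = £26 per unit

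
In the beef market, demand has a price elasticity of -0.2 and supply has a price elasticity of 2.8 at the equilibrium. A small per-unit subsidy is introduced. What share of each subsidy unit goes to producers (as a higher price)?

Producer share = 1/15

For a small subsidy around the equilibrium, the benefit split depends on the relative slopes, which at a point are proportional to the elasticities.
Buyer share = εs/(εs + |εd|) = 2.8/(2.8 + 0.2) = 14/15; seller share = |εd|/(εs + |εd|) = 1/15.
So producers capture 1/15 of the subsidy.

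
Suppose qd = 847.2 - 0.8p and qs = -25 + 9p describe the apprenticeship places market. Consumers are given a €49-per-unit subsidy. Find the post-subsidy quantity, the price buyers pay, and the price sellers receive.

Pre-subsidy: 847.2 - 0.8p = -25 + 9p gives p* = 89, q* = 776.
With the rebate, buyers effectively pay pb = ps − 49, where ps is the price sellers receive.
Demand in terms of ps becomes qd = 847.2 − 0.8(ps − 49) = 886.4 - 0.8ps. Setting this equal to supply: 886.4 - 0.8ps = -25 + 9ps, so ps = 93.
Buyers pay pb = 93 − 49 = 44; q' = -25 + 9·93 = 812.

q' = 812; buyers pay €44; sellers receive €93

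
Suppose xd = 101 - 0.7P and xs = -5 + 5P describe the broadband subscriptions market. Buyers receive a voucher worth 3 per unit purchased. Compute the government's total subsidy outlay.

Government cost = 5120/19

Pre-subsidy: 101 - 0.7P = -5 + 5P gives P* = 1060/57, x* = 5015/57.
With the rebate, buyers effectively pay Pb = Ps − 3, where Ps is the price sellers receive.
Demand in terms of Ps becomes xd = 101 − 0.7(Ps − 3) = 103.1 - 0.7Ps. Setting this equal to supply: 103.1 - 0.7Ps = -5 + 5Ps, so Ps = 1081/57.
Buyers pay Pb = 1081/57 − 3 = 910/57; x' = -5 + 5·(1081/57) = 5120/57.
Government outlay = subsidy × quantity = 3 × 5120/57 = 5120/19.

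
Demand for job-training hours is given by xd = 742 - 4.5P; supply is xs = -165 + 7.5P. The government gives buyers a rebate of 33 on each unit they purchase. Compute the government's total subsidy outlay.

Pre-subsidy: 742 - 4.5P = -165 + 7.5P gives P* = 907/12, x* = 401.875.
With the rebate, buyers effectively pay Pb = Ps − 33, where Ps is the price sellers receive.
Demand in terms of Ps becomes xd = 742 − 4.5(Ps − 33) = 890.5 - 4.5Ps. Setting this equal to supply: 890.5 - 4.5Ps = -165 + 7.5Ps, so Ps = 2111/24.
Buyers pay Pb = 2111/24 − 33 = 1319/24; x' = -165 + 7.5·(2111/24) = 494.6875.
Government outlay = subsidy × quantity = 33 × 494.6875 = 16324.6875.

Government cost = 16324.6875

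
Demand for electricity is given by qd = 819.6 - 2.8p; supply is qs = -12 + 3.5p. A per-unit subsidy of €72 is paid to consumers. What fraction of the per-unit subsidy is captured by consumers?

Pre-subsidy: 819.6 - 2.8p = -12 + 3.5p gives p* = 132, q* = 450.
With the rebate, buyers effectively pay pb = ps − 72, where ps is the price sellers receive.
Demand in terms of ps becomes qd = 819.6 − 2.8(ps − 72) = 1021.2 - 2.8ps. Setting this equal to supply: 1021.2 - 2.8ps = -12 + 3.5ps, so ps = 164.
Buyers pay pb = 164 − 72 = 92; q' = -12 + 3.5·164 = 562.
Buyers' price falls by p* − pb = 132 − 92 = 40; sellers' price rises by ps − p* = 164 − 132 = 32.
So consumers capture 40/72 = 5/9 of each unit of subsidy.

Consumer share = 5/9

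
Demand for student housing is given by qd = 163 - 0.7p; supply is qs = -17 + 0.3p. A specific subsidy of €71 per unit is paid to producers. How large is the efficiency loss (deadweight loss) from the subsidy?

Deadweight loss = €529.305

Pre-subsidy: 163 - 0.7p = -17 + 0.3p gives p* = 180, q* = 37.
With the subsidy, sellers receive ps = pb + 71 for each unit, where pb is the price buyers pay.
Supply in terms of pb becomes qs = -17 + 0.3(pb + 71) = 4.3 + 0.3pb. Setting this equal to demand: 163 - 0.7pb = 4.3 + 0.3pb, so pb = 158.7.
Sellers receive ps = 158.7 + 71 = 229.7; q' = 163 − 0.7·158.7 = 51.91.
The subsidy expands output by 51.91 − 37 = 14.91 past the efficient level; on those units the gap between marginal cost and willingness to pay runs from 0 up to 71.
DWL = ½ × 71 × 14.91 = 529.305.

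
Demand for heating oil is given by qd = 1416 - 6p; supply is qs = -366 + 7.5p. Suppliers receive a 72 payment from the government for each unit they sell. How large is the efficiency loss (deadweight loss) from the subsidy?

Pre-subsidy: 1416 - 6p = -366 + 7.5p gives p* = 132, q* = 624.
With the subsidy, sellers receive ps = pb + 72 for each unit, where pb is the price buyers pay.
Supply in terms of pb becomes qs = -366 + 7.5(pb + 72) = 174 + 7.5pb. Setting this equal to demand: 1416 - 6pb = 174 + 7.5pb, so pb = 92.
Sellers receive ps = 92 + 72 = 164; q' = 1416 − 6·92 = 864.
The subsidy expands output by 864 − 624 = 240 past the efficient level; on those units the gap between marginal cost and willingness to pay runs from 0 up to 72.
DWL = ½ × 72 × 240 = 8640.

Deadweight loss = 8640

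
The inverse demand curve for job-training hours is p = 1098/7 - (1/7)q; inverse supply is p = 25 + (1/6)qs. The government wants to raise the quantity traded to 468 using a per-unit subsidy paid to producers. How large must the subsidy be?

Required subsidy s = 13 per unit

At q = 468, from the demand curve buyers pay pb = 1098/7 − (1/7)·468 = 90; from the supply curve sellers need ps = 25 + (1/6)·468 = 103.
The subsidy must fill the gap: s = ps − pb = 103 − 90 = 13.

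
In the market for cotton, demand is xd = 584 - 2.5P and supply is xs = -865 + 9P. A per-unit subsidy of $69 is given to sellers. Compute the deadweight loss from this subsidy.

Deadweight loss = $4657.5

Pre-subsidy: 584 - 2.5P = -865 + 9P gives P* = 126, x* = 269.
With the subsidy, sellers receive Ps = Pb + 69 for each unit, where Pb is the price buyers pay.
Supply in terms of Pb becomes xs = -865 + 9(Pb + 69) = -244 + 9Pb. Setting this equal to demand: 584 - 2.5Pb = -244 + 9Pb, so Pb = 72.
Sellers receive Ps = 72 + 69 = 141; x' = 584 − 2.5·72 = 404.
The subsidy expands output by 404 − 269 = 135 past the efficient level; on those units the gap between marginal cost and willingness to pay runs from 0 up to 69.
DWL = ½ × 69 × 135 = 4657.5.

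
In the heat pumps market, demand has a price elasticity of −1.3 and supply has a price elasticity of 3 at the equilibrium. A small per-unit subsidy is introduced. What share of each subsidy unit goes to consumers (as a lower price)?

Consumer share = 30/43

For a small subsidy around the equilibrium, the benefit split depends on the relative slopes, which at a point are proportional to the elasticities.
Buyer share = εs/(εs + |εd|) = 3/(3 + 1.3) = 30/43; seller share = |εd|/(εs + |εd|) = 13/43.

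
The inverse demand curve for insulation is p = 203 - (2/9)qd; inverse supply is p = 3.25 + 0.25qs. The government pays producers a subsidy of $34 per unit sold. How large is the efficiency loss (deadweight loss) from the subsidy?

Pre-subsidy: 203 - (2/9)q = 3.25 + 0.25q gives q* = 423 and p* = 109.
With the subsidy, sellers receive ps = pb + 34 for each unit, where pb is the price buyers pay.
On the curves, pb = 203 - (2/9)q and ps = 3.25 + 0.25q; the wedge ps − pb = 34 gives 3.25 + 0.25q − (203 - (2/9)q) = 34, so q' = 495.
Then pb = 203 − (2/9)·495 = 93 and ps = 3.25 + 0.25·495 = 127.
The subsidy expands output by 495 − 423 = 72 past the efficient level; on those units the gap between marginal cost and willingness to pay runs from 0 up to 34.
DWL = ½ × 34 × 72 = 1224.

Deadweight loss = $1224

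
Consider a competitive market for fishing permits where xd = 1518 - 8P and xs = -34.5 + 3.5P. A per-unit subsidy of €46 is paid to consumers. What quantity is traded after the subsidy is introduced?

x' = 550

Pre-subsidy: 1518 - 8P = -34.5 + 3.5P gives P* = 135, x* = 438.
With the rebate, buyers effectively pay Pb = Ps − 46, where Ps is the price sellers receive.
Demand in terms of Ps becomes xd = 1518 − 8(Ps − 46) = 1886 - 8Ps. Setting this equal to supply: 1886 - 8Ps = -34.5 + 3.5Ps, so Ps = 167.
Buyers pay Pb = 167 − 46 = 121; x' = -34.5 + 3.5·167 = 550.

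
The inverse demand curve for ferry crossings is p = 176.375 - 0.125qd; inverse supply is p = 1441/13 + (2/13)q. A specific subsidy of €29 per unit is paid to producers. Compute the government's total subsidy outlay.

Government cost = €9831

Pre-subsidy: 176.375 - 0.125q = 1441/13 + (2/13)q gives q* = 235 and p* = 147.
With the subsidy, sellers receive ps = pb + 29 for each unit, where pb is the price buyers pay.
On the curves, pb = 176.375 - 0.125q and ps = 1441/13 + (2/13)q; the wedge ps − pb = 29 gives 1441/13 + (2/13)q − (176.375 - 0.125q) = 29, so q' = 339.
Then pb = 176.375 − 0.125·339 = 134 and ps = 1441/13 + (2/13)·339 = 163.
Government outlay = subsidy × quantity = 29 × 339 = 9831.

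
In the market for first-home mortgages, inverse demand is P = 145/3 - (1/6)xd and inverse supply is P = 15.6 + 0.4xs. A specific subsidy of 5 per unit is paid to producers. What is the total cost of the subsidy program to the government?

Government cost = 5660/17

Pre-subsidy: 145/3 - (1/6)x = 15.6 + 0.4x gives x* = 982/17 and P* = 658/17.
With the subsidy, sellers receive Ps = Pb + 5 for each unit, where Pb is the price buyers pay.
On the curves, Pb = 145/3 - (1/6)x and Ps = 15.6 + 0.4x; the wedge Ps − Pb = 5 gives 15.6 + 0.4x − (145/3 - (1/6)x) = 5, so x' = 1132/17.
Then Pb = 145/3 − (1/6)·(1132/17) = 633/17 and Ps = 15.6 + 0.4·(1132/17) = 718/17.
Government outlay = subsidy × quantity = 5 × 1132/17 = 5660/17.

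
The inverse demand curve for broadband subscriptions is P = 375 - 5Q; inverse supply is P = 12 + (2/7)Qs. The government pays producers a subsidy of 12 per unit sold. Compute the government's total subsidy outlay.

Government cost = 31500/37

Pre-subsidy: 375 - 5Q = 12 + (2/7)Q gives Q* = 2541/37 and P* = 1170/37.
With the subsidy, sellers receive Ps = Pb + 12 for each unit, where Pb is the price buyers pay.
On the curves, Pb = 375 - 5Q and Ps = 12 + (2/7)Q; the wedge Ps − Pb = 12 gives 12 + (2/7)Q − (375 - 5Q) = 12, so Q' = 2625/37.
Then Pb = 375 − 5·(2625/37) = 750/37 and Ps = 12 + (2/7)·(2625/37) = 1194/37.
Government outlay = subsidy × quantity = 12 × 2625/37 = 31500/37.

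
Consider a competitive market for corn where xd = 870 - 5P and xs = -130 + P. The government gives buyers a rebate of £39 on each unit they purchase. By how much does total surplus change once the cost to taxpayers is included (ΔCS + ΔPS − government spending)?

Net change in total surplus = -£633.75

Pre-subsidy: 870 - 5P = -130 + P gives P* = 500/3, x* = 110/3.
With the rebate, buyers effectively pay Pb = Ps − 39, where Ps is the price sellers receive.
Demand in terms of Ps becomes xd = 870 − 5(Ps − 39) = 1065 - 5Ps. Setting this equal to supply: 1065 - 5Ps = -130 + Ps, so Ps = 1195/6.
Buyers pay Pb = 1195/6 − 39 = 961/6; x' = -130 + 1·(1195/6) = 415/6.
ΔCS = ½(110/3 + 415/6)(500/3 − 961/6) = 8255/24; ΔPS = ½(110/3 + 415/6)(1195/6 − 500/3) = 41275/24.
Government spending = 39 × 415/6 = 2697.5.
Net change = 8255/24 + 41275/24 − 2697.5 = -633.75. The loss equals the DWL triangle ½·39·32.5.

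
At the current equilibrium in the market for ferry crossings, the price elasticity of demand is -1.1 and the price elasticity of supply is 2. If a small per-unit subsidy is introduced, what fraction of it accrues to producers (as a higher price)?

For a small subsidy around the equilibrium, the benefit split depends on the relative slopes, which at a point are proportional to the elasticities.
Buyer share = εs/(εs + |εd|) = 2/(2 + 1.1) = 20/31; seller share = |εd|/(εs + |εd|) = 11/31.
So producers capture 11/31 of the subsidy.

Producer share = 11/31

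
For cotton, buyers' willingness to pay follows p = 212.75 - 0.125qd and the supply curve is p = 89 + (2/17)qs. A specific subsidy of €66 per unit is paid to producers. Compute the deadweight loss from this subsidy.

Pre-subsidy: 212.75 - 0.125q = 89 + (2/17)q gives q* = 510 and p* = 149.
With the subsidy, sellers receive ps = pb + 66 for each unit, where pb is the price buyers pay.
On the curves, pb = 212.75 - 0.125q and ps = 89 + (2/17)q; the wedge ps − pb = 66 gives 89 + (2/17)q − (212.75 - 0.125q) = 66, so q' = 782.
Then pb = 212.75 − 0.125·782 = 115 and ps = 89 + (2/17)·782 = 181.
The subsidy expands output by 782 − 510 = 272 past the efficient level; on those units the gap between marginal cost and willingness to pay runs from 0 up to 66.
DWL = ½ × 66 × 272 = 8976.

Deadweight loss = €8976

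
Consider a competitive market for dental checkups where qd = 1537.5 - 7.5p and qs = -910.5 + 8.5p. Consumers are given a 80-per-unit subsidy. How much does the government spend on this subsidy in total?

Government cost = 56700

Pre-subsidy: 1537.5 - 7.5p = -910.5 + 8.5p gives p* = 153, q* = 390.
With the rebate, buyers effectively pay pb = ps − 80, where ps is the price sellers receive.
Demand in terms of ps becomes qd = 1537.5 − 7.5(ps − 80) = 2137.5 - 7.5ps. Setting this equal to supply: 2137.5 - 7.5ps = -910.5 + 8.5ps, so ps = 190.5.
Buyers pay pb = 190.5 − 80 = 110.5; q' = -910.5 + 8.5·190.5 = 708.75.
Government outlay = subsidy × quantity = 80 × 708.75 = 56700.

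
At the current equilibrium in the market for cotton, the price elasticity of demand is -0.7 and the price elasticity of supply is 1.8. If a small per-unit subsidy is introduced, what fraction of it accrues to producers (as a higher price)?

For a small subsidy around the equilibrium, the benefit split depends on the relative slopes, which at a point are proportional to the elasticities.
Buyer share = εs/(εs + |εd|) = 1.8/(1.8 + 0.7) = 0.72; seller share = |εd|/(εs + |εd|) = 0.28.
So producers capture 0.28 of the subsidy.

Producer share = 0.28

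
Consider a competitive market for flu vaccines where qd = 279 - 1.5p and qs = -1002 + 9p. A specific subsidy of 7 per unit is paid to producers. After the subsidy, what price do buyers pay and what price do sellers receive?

Pre-subsidy: 279 - 1.5p = -1002 + 9p gives p* = 122, q* = 96.
With the subsidy, sellers receive ps = pb + 7 for each unit, where pb is the price buyers pay.
Supply in terms of pb becomes qs = -1002 + 9(pb + 7) = -939 + 9pb. Setting this equal to demand: 279 - 1.5pb = -939 + 9pb, so pb = 116.
Sellers receive ps = 116 + 7 = 123; q' = 279 − 1.5·116 = 105.

Buyers pay 116; sellers receive 123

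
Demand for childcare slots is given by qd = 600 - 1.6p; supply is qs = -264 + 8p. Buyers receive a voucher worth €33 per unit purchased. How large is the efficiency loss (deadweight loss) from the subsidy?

Deadweight loss = €726

Pre-subsidy: 600 - 1.6p = -264 + 8p gives p* = 90, q* = 456.
With the rebate, buyers effectively pay pb = ps − 33, where ps is the price sellers receive.
Demand in terms of ps becomes qd = 600 − 1.6(ps − 33) = 652.8 - 1.6ps. Setting this equal to supply: 652.8 - 1.6ps = -264 + 8ps, so ps = 95.5.
Buyers pay pb = 95.5 − 33 = 62.5; q' = -264 + 8·95.5 = 500.
The subsidy expands output by 500 − 456 = 44 past the efficient level; on those units the gap between marginal cost and willingness to pay runs from 0 up to 33.
DWL = ½ × 33 × 44 = 726.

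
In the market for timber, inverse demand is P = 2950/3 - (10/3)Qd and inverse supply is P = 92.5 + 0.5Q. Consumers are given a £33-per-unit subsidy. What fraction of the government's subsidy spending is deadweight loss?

DWL / government spending = 99/5543

Pre-subsidy: 2950/3 - (10/3)Q = 92.5 + 0.5Q gives Q* = 5345/23 and P* = 4800/23.
With the rebate, buyers effectively pay Pb = Ps − 33, where Ps is the price sellers receive.
On the curves, Pb = 2950/3 - (10/3)Q and Ps = 92.5 + 0.5Q; the wedge Ps − Pb = 33 gives 92.5 + 0.5Q − (2950/3 - (10/3)Q) = 33, so Q' = 241.
Then Pb = 2950/3 − (10/3)·241 = 180 and Ps = 92.5 + 0.5·241 = 213.
ΔCS = ½(5345/23 + 241)(4800/23 − 180) = 3593040/529; ΔPS = ½(5345/23 + 241)(213 − 4800/23) = 538956/529.
Government spending = 33 × 241 = 7953.
DWL = ½ × 33 × (241 − 5345/23) = 3267/23; fraction = (3267/23) / 7953 = 99/5543.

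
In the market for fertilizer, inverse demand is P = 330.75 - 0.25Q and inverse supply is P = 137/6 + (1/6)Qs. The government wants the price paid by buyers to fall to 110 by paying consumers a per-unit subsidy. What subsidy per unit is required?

Required subsidy s = 60 per unit

At a buyer price of 110, quantity demanded is 1323 − 4·110 = 883.
Sellers supply 883 only when they receive Ps = 137/6 + (1/6)·883 = 170.
s = Ps − Pb = 170 − 110 = 60.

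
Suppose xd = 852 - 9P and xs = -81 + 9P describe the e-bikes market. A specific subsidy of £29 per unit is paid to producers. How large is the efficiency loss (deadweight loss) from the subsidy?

Deadweight loss = £1892.25

Pre-subsidy: 852 - 9P = -81 + 9P gives P* = 311/6, x* = 385.5.
With the subsidy, sellers receive Ps = Pb + 29 for each unit, where Pb is the price buyers pay.
Supply in terms of Pb becomes xs = -81 + 9(Pb + 29) = 180 + 9Pb. Setting this equal to demand: 852 - 9Pb = 180 + 9Pb, so Pb = 112/3.
Sellers receive Ps = 112/3 + 29 = 199/3; x' = 852 − 9·(112/3) = 516.
The subsidy expands output by 516 − 385.5 = 130.5 past the efficient level; on those units the gap between marginal cost and willingness to pay runs from 0 up to 29.
DWL = ½ × 29 × 130.5 = 1892.25.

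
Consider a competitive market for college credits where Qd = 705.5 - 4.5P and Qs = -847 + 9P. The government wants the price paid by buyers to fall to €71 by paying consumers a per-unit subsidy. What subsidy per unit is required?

Required subsidy s = €66 per unit

At a buyer price of 71, quantity demanded is 705.5 − 4.5·71 = 386.
Sellers supply 386 only when they receive Ps with -847 + 9·Ps = 386, i.e. Ps = 137.
s = Ps − Pb = 137 − 71 = 66.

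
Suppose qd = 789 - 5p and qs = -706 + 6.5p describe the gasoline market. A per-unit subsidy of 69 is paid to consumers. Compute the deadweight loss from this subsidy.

Deadweight loss = 6727.5

Pre-subsidy: 789 - 5p = -706 + 6.5p gives p* = 130, q* = 139.
With the rebate, buyers effectively pay pb = ps − 69, where ps is the price sellers receive.
Demand in terms of ps becomes qd = 789 − 5(ps − 69) = 1134 - 5ps. Setting this equal to supply: 1134 - 5ps = -706 + 6.5ps, so ps = 160.
Buyers pay pb = 160 − 69 = 91; q' = -706 + 6.5·160 = 334.
The subsidy expands output by 334 − 139 = 195 past the efficient level; on those units the gap between marginal cost and willingness to pay runs from 0 up to 69.
DWL = ½ × 69 × 195 = 6727.5.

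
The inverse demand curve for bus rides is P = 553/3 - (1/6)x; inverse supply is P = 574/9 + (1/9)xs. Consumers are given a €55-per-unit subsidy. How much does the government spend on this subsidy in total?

Government cost = €34760

Pre-subsidy: 553/3 - (1/6)x = 574/9 + (1/9)x gives x* = 434 and P* = 112.
With the rebate, buyers effectively pay Pb = Ps − 55, where Ps is the price sellers receive.
On the curves, Pb = 553/3 - (1/6)x and Ps = 574/9 + (1/9)x; the wedge Ps − Pb = 55 gives 574/9 + (1/9)x − (553/3 - (1/6)x) = 55, so x' = 632.
Then Pb = 553/3 − (1/6)·632 = 79 and Ps = 574/9 + (1/9)·632 = 134.
Government outlay = subsidy × quantity = 55 × 632 = 34760.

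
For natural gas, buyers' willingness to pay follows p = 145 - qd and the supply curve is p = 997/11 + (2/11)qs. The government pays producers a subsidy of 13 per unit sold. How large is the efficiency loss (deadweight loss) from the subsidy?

Pre-subsidy: 145 - q = 997/11 + (2/11)q gives q* = 46 and p* = 99.
With the subsidy, sellers receive ps = pb + 13 for each unit, where pb is the price buyers pay.
On the curves, pb = 145 - q and ps = 997/11 + (2/11)q; the wedge ps − pb = 13 gives 997/11 + (2/11)q − (145 - q) = 13, so q' = 57.
Then pb = 145 − 1·57 = 88 and ps = 997/11 + (2/11)·57 = 101.
The subsidy expands output by 57 − 46 = 11 past the efficient level; on those units the gap between marginal cost and willingness to pay runs from 0 up to 13.
DWL = ½ × 13 × 11 = 71.5.

Deadweight loss = 71.5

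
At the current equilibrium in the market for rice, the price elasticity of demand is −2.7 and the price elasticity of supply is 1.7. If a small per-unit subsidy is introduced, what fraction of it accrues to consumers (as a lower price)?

For a small subsidy around the equilibrium, the benefit split depends on the relative slopes, which at a point are proportional to the elasticities.
Buyer share = εs/(εs + |εd|) = 1.7/(1.7 + 2.7) = 17/44; seller share = |εd|/(εs + |εd|) = 27/44.

Consumer share = 17/44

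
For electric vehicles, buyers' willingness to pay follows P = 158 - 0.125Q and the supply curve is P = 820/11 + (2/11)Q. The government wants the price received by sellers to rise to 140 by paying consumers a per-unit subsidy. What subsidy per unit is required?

At a seller price of 140, quantity supplied is -410 + 5.5·140 = 360.
Buyers absorb 360 only when they pay Pb = 158 − 0.125·360 = 113.
s = Ps − Pb = 140 − 113 = 27.

Required subsidy s = 27 per unit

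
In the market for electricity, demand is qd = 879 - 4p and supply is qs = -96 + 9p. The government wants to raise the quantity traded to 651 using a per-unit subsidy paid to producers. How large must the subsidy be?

At q = 651, invert demand for the buyer price: pb = (879 − 651)/4 = 57; invert supply for the seller price: ps = (651 − (-96))/9 = 83.
The subsidy must fill the gap: s = ps − pb = 83 − 57 = 26.

Required subsidy s = 26 per unit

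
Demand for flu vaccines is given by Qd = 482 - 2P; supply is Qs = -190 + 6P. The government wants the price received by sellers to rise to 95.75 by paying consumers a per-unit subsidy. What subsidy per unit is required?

Required subsidy s = 47 per unit

At a seller price of 95.75, quantity supplied is -190 + 6·95.75 = 384.5.
Buyers absorb 384.5 only when they pay Pb with 482 − 2·Pb = 384.5, i.e. Pb = 48.75.
s = Ps − Pb = 95.75 − 48.75 = 47.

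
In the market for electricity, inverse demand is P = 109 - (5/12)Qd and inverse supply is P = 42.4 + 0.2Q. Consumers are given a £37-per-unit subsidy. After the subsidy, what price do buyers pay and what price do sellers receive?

Pre-subsidy: 109 - (5/12)Q = 42.4 + 0.2Q gives Q* = 108 and P* = 64.
With the rebate, buyers effectively pay Pb = Ps − 37, where Ps is the price sellers receive.
On the curves, Pb = 109 - (5/12)Q and Ps = 42.4 + 0.2Q; the wedge Ps − Pb = 37 gives 42.4 + 0.2Q − (109 - (5/12)Q) = 37, so Q' = 168.
Then Pb = 109 − (5/12)·168 = 39 and Ps = 42.4 + 0.2·168 = 76.

Buyers pay £39; sellers receive £76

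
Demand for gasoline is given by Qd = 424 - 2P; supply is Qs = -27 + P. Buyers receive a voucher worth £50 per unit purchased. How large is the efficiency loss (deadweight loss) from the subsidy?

Deadweight loss = 2500/3

Pre-subsidy: 424 - 2P = -27 + P gives P* = 451/3, Q* = 370/3.
With the rebate, buyers effectively pay Pb = Ps − 50, where Ps is the price sellers receive.
Demand in terms of Ps becomes Qd = 424 − 2(Ps − 50) = 524 - 2Ps. Setting this equal to supply: 524 - 2Ps = -27 + Ps, so Ps = 551/3.
Buyers pay Pb = 551/3 − 50 = 401/3; Q' = -27 + 1·(551/3) = 470/3.
The subsidy expands output by 470/3 − 370/3 = 100/3 past the efficient level; on those units the gap between marginal cost and willingness to pay runs from 0 up to 50.
DWL = ½ × 50 × 100/3 = 2500/3.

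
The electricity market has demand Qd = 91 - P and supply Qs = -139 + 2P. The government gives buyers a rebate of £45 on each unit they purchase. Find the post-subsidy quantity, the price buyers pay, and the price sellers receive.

Q' = 133/3; buyers pay 140/3; sellers receive 275/3

Pre-subsidy: 91 - P = -139 + 2P gives P* = 230/3, Q* = 43/3.
With the rebate, buyers effectively pay Pb = Ps − 45, where Ps is the price sellers receive.
Demand in terms of Ps becomes Qd = 91 − 1(Ps − 45) = 136 - Ps. Setting this equal to supply: 136 - Ps = -139 + 2Ps, so Ps = 275/3.
Buyers pay Pb = 275/3 − 45 = 140/3; Q' = -139 + 2·(275/3) = 133/3.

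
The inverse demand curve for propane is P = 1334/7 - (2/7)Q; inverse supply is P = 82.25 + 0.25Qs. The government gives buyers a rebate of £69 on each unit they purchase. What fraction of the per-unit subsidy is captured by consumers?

Pre-subsidy: 1334/7 - (2/7)Q = 82.25 + 0.25Q gives Q* = 202.2 and P* = 132.8.
With the rebate, buyers effectively pay Pb = Ps − 69, where Ps is the price sellers receive.
On the curves, Pb = 1334/7 - (2/7)Q and Ps = 82.25 + 0.25Q; the wedge Ps − Pb = 69 gives 82.25 + 0.25Q − (1334/7 - (2/7)Q) = 69, so Q' = 331.
Then Pb = 1334/7 − (2/7)·331 = 96 and Ps = 82.25 + 0.25·331 = 165.
Buyers' price falls by P* − Pb = 132.8 − 96 = 36.8; sellers' price rises by Ps − P* = 165 − 132.8 = 32.2.
So consumers capture 36.8/69 = 8/15 of each unit of subsidy.

Consumer share = 8/15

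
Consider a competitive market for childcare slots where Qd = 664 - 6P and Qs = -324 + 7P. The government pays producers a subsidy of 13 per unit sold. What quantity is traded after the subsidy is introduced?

Pre-subsidy: 664 - 6P = -324 + 7P gives P* = 76, Q* = 208.
With the subsidy, sellers receive Ps = Pb + 13 for each unit, where Pb is the price buyers pay.
Supply in terms of Pb becomes Qs = -324 + 7(Pb + 13) = -233 + 7Pb. Setting this equal to demand: 664 - 6Pb = -233 + 7Pb, so Pb = 69.
Sellers receive Ps = 69 + 13 = 82; Q' = 664 − 6·69 = 250.

Q' = 250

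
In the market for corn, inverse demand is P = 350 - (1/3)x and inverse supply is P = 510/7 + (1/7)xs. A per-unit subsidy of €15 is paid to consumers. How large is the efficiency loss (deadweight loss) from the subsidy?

Deadweight loss = €236.25

Pre-subsidy: 350 - (1/3)x = 510/7 + (1/7)x gives x* = 582 and P* = 156.
With the rebate, buyers effectively pay Pb = Ps − 15, where Ps is the price sellers receive.
On the curves, Pb = 350 - (1/3)x and Ps = 510/7 + (1/7)x; the wedge Ps − Pb = 15 gives 510/7 + (1/7)x − (350 - (1/3)x) = 15, so x' = 613.5.
Then Pb = 350 − (1/3)·613.5 = 145.5 and Ps = 510/7 + (1/7)·613.5 = 160.5.
The subsidy expands output by 613.5 − 582 = 31.5 past the efficient level; on those units the gap between marginal cost and willingness to pay runs from 0 up to 15.
DWL = ½ × 15 × 31.5 = 236.25.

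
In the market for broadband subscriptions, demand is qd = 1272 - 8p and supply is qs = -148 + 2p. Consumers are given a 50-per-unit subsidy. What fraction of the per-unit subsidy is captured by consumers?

Pre-subsidy: 1272 - 8p = -148 + 2p gives p* = 142, q* = 136.
With the rebate, buyers effectively pay pb = ps − 50, where ps is the price sellers receive.
Demand in terms of ps becomes qd = 1272 − 8(ps − 50) = 1672 - 8ps. Setting this equal to supply: 1672 - 8ps = -148 + 2ps, so ps = 182.
Buyers pay pb = 182 − 50 = 132; q' = -148 + 2·182 = 216.
Buyers' price falls by p* − pb = 142 − 132 = 10; sellers' price rises by ps − p* = 182 − 142 = 40.
So consumers capture 10/50 = 0.2 of each unit of subsidy.

Consumer share = 0.2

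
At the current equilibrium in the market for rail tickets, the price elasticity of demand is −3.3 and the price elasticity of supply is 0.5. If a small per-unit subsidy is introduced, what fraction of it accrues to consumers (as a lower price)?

For a small subsidy around the equilibrium, the benefit split depends on the relative slopes, which at a point are proportional to the elasticities.
Buyer share = εs/(εs + |εd|) = 0.5/(0.5 + 3.3) = 5/38; seller share = |εd|/(εs + |εd|) = 33/38.

Consumer share = 5/38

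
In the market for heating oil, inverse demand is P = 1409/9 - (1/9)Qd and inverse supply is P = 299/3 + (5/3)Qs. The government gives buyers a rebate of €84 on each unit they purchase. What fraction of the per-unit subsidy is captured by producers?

Producer share = 0.9375

Pre-subsidy: 1409/9 - (1/9)Q = 299/3 + (5/3)Q gives Q* = 32 and P* = 153.
With the rebate, buyers effectively pay Pb = Ps − 84, where Ps is the price sellers receive.
On the curves, Pb = 1409/9 - (1/9)Q and Ps = 299/3 + (5/3)Q; the wedge Ps − Pb = 84 gives 299/3 + (5/3)Q − (1409/9 - (1/9)Q) = 84, so Q' = 79.25.
Then Pb = 1409/9 − (1/9)·79.25 = 147.75 and Ps = 299/3 + (5/3)·79.25 = 231.75.
Buyers' price falls by P* − Pb = 153 − 147.75 = 5.25; sellers' price rises by Ps − P* = 231.75 − 153 = 78.75.
So producers capture 78.75/84 = 0.9375 of each unit of subsidy.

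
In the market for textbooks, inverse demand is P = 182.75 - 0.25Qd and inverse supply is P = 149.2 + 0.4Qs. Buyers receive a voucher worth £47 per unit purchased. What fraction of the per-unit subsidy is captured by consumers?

Consumer share = 5/13

Pre-subsidy: 182.75 - 0.25Q = 149.2 + 0.4Q gives Q* = 671/13 and P* = 2208/13.
With the rebate, buyers effectively pay Pb = Ps − 47, where Ps is the price sellers receive.
On the curves, Pb = 182.75 - 0.25Q and Ps = 149.2 + 0.4Q; the wedge Ps − Pb = 47 gives 149.2 + 0.4Q − (182.75 - 0.25Q) = 47, so Q' = 1611/13.
Then Pb = 182.75 − 0.25·(1611/13) = 1973/13 and Ps = 149.2 + 0.4·(1611/13) = 2584/13.
Buyers' price falls by P* − Pb = 2208/13 − 1973/13 = 235/13; sellers' price rises by Ps − P* = 2584/13 − 2208/13 = 376/13.
So consumers capture (235/13)/47 = 5/13 of each unit of subsidy.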